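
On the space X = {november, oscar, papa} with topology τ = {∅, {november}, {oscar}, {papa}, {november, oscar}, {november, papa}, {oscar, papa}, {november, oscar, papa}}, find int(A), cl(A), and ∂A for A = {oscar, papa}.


int(A) = {oscar, papa}, cl(A) = {oscar, papa}, ∂A = ∅.

Closed sets in (X, τ) are complements of opens:
  closed(X, τ) = {∅, {november}, {oscar}, {papa}, {november, oscar}, {november, papa}, {oscar, papa}, {november, oscar, papa}}.
int(A) = ⋃ {U ∈ τ : U ⊆ A}. Opens contained in A: ∅, {oscar}, {papa}, {oscar, papa}.
Taking the union of these: int(A) = {oscar, papa}.
cl(A) = ⋂ {C closed : A ⊆ C}. Closed sets containing A: {oscar, papa}, {november, oscar, papa}.
Intersecting these: cl(A) = {oscar, papa}.
∂A = cl(A) ∖ int(A) = {oscar, papa} ∖ {oscar, papa} = ∅.


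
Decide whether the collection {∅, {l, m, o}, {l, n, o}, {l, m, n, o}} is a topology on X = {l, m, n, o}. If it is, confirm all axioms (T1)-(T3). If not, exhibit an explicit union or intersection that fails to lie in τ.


τ is NOT a topology on X.

Axiom (T1): ∅ ∈ τ? Yes; X ∈ τ? Yes.
Axiom (T2/T3): check pairwise unions and intersections of members of τ.
Counterexample for (T3): {l, m, o} ∩ {l, n, o} = {l, o} ∉ τ. Therefore τ is NOT a topology.


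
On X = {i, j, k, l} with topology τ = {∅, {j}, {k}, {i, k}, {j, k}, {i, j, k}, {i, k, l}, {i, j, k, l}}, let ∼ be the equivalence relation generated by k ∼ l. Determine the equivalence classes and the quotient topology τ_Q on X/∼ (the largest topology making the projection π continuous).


X/∼ = {[i], [j], [k=l]}; |τ_Q| = 4.

Equivalence classes: [i], [j], [k=l].
Quotient map π: X → X/∼ sends i ↦ [i], j ↦ [j], k ↦ [k=l], l ↦ [k=l].
For each subset V ⊆ X/∼, compute π^{-1}(V) ⊆ X and check whether π^{-1}(V) ∈ τ. V is open in τ_Q iff π^{-1}(V) ∈ τ.
  V = {}: π^{-1}(V) = ∅ ∈ τ ✓.
  V = {[i]}: π^{-1}(V) = {i} ∉ τ ✗.
  V = {[j]}: π^{-1}(V) = {j} ∈ τ ✓.
  V = {[i], [j]}: π^{-1}(V) = {i, j} ∉ τ ✗.
  V = {[k=l]}: π^{-1}(V) = {k, l} ∉ τ ✗.
  V = {[i], [k=l]}: π^{-1}(V) = {i, k, l} ∈ τ ✓.
  V = {[j], [k=l]}: π^{-1}(V) = {j, k, l} ∉ τ ✗.
  V = {[i], [j], [k=l]}: π^{-1}(V) = {i, j, k, l} ∈ τ ✓.
Open sets in the quotient: τ_Q = {{}, {[j]}, {[i], [k=l]}, {[i], [j], [k=l]}} (4 elements).


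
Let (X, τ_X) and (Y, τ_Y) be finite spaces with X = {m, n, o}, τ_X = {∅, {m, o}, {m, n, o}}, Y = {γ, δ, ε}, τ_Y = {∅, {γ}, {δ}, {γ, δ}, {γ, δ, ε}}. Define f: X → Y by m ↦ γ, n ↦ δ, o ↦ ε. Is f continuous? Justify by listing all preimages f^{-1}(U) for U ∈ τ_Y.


f is NOT continuous.

Compute f^{-1}(U) for each U ∈ τ_Y:
  U = ∅: f^{-1}(U) = ∅ ∈ τ_X ✓.
  U = {γ}: f^{-1}(U) = {m} ∉ τ_X ✗.
  U = {δ}: f^{-1}(U) = {n} ∉ τ_X ✗.
  U = {γ, δ}: f^{-1}(U) = {m, n} ∉ τ_X ✗.
  U = {γ, δ, ε}: f^{-1}(U) = {m, n, o} ∈ τ_X ✓.
Found U = {γ} with f^{-1}(U) = {m} not in τ_X. Therefore f is NOT continuous.


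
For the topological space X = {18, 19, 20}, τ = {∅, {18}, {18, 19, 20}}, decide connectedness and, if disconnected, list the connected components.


(X, τ) is connected.

Find clopen sets (U ∈ τ with X ∖ U ∈ τ):
  U = ∅, X ∖ U = {18, 19, 20} — both open, so U is clopen.
  U = {18, 19, 20}, X ∖ U = ∅ — both open, so U is clopen.
Only trivial clopens (∅ and X) exist, so (X, τ) is connected.
Compute connected components by grouping points that agree on all clopens:
  component: {18, 19, 20}


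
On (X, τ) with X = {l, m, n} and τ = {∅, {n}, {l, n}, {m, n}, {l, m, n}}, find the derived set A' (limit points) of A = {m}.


A' = ∅

For each x ∈ X, list the open sets U ∈ τ with x ∈ U, then check whether U ∩ (A ∖ {x}) ≠ ∅ for every such U.
  x = l: open {l, n} ∋ x has {l, n} ∩ (A ∖ {l}) = ∅, so x is NOT a limit point.
  x = m: open {m, n} ∋ x has {m, n} ∩ (A ∖ {m}) = ∅, so x is NOT a limit point.
  x = n: open {n} ∋ x has {n} ∩ (A ∖ {n}) = ∅, so x is NOT a limit point.
Collecting: A' = ∅.


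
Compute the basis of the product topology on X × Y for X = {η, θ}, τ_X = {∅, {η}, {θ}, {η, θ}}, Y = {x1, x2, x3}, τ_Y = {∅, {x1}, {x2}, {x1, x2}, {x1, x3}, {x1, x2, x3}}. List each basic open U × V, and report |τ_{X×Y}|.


Basis B = {∅ × ∅, {η} × {x1}, {η} × {x2}, {θ} × {x1}, {θ} × {x2}, {η} × {x1, x2}, {η} × {x1, x3}, {η, θ} × {x1}, {η, θ} × {x2}, {θ} × {x1, x2}, {θ} × {x1, x3}, {η} × {x1, x2, x3}, {θ} × {x1, x2, x3}, {η, θ} × {x1, x2}, {η, θ} × {x1, x3}, {η, θ} × {x1, x2, x3}}; |τ_{X×Y}| = 36.

Enumerate products U × V with U ∈ τ_X, V ∈ τ_Y (deduplicated):
  ∅ × ∅ = {} (∅)
  {η} × {x1} = {(η,x1)}
  {η} × {x2} = {(η,x2)}
  {θ} × {x1} = {(θ,x1)}
  {θ} × {x2} = {(θ,x2)}
  {η} × {x1, x2} = {(η,x1), (η,x2)}
  {η} × {x1, x3} = {(η,x1), (η,x3)}
  {η, θ} × {x1} = {(η,x1), (θ,x1)}
  {η, θ} × {x2} = {(η,x2), (θ,x2)}
  {θ} × {x1, x2} = {(θ,x1), (θ,x2)}
  {θ} × {x1, x3} = {(θ,x1), (θ,x3)}
  {η} × {x1, x2, x3} = {(η,x1), (η,x2), (η,x3)}
  {θ} × {x1, x2, x3} = {(θ,x1), (θ,x2), (θ,x3)}
  {η, θ} × {x1, x2} = {(η,x1), (η,x2), (θ,x1), (θ,x2)}
  {η, θ} × {x1, x3} = {(η,x1), (η,x3), (θ,x1), (θ,x3)}
  {η, θ} × {x1, x2, x3} = {(η,x1), (η,x2), (η,x3), (θ,x1), (θ,x2), (θ,x3)}
These 16 distinct sets form the basis B.
Close under arbitrary unions to get τ_{X×Y}; counting gives |τ_{X×Y}| = 36.


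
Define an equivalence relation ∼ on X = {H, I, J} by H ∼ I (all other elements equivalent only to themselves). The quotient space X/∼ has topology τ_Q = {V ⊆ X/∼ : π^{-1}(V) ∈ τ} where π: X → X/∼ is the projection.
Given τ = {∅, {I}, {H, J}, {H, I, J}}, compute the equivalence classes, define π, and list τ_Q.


X/∼ = {[H=I], [J]}; |τ_Q| = 2.

Equivalence classes: [H=I], [J].
Quotient map π: X → X/∼ sends H ↦ [H=I], I ↦ [H=I], J ↦ [J].
For each subset V ⊆ X/∼, compute π^{-1}(V) ⊆ X and check whether π^{-1}(V) ∈ τ. V is open in τ_Q iff π^{-1}(V) ∈ τ.
  V = {}: π^{-1}(V) = ∅ ∈ τ ✓.
  V = {[H=I]}: π^{-1}(V) = {H, I} ∉ τ ✗.
  V = {[J]}: π^{-1}(V) = {J} ∉ τ ✗.
  V = {[H=I], [J]}: π^{-1}(V) = {H, I, J} ∈ τ ✓.
Open sets in the quotient: τ_Q = {{}, {[H=I], [J]}} (2 elements).


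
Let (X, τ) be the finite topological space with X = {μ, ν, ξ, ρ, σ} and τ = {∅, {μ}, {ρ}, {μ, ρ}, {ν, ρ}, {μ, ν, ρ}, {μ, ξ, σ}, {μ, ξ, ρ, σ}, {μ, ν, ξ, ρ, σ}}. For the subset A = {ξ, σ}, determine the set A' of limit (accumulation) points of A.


A' = {ξ, σ}

For each x ∈ X, list the open sets U ∈ τ with x ∈ U, then check whether U ∩ (A ∖ {x}) ≠ ∅ for every such U.
  x = μ: open {μ} ∋ x has {μ} ∩ (A ∖ {μ}) = ∅, so x is NOT a limit point.
  x = ν: open {ν, ρ} ∋ x has {ν, ρ} ∩ (A ∖ {ν}) = ∅, so x is NOT a limit point.
  x = ξ: opens ∋ x are {μ, ξ, σ}, {μ, ξ, ρ, σ}, {μ, ν, ξ, ρ, σ}; each meets A ∖ {ξ}, so x IS a limit point.
  x = ρ: open {ρ} ∋ x has {ρ} ∩ (A ∖ {ρ}) = ∅, so x is NOT a limit point.
  x = σ: opens ∋ x are {μ, ξ, σ}, {μ, ξ, ρ, σ}, {μ, ν, ξ, ρ, σ}; each meets A ∖ {σ}, so x IS a limit point.
Collecting: A' = {ξ, σ}.


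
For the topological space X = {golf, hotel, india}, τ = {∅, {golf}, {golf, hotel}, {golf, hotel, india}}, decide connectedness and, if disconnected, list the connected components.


(X, τ) is connected.

Find clopen sets (U ∈ τ with X ∖ U ∈ τ):
  U = ∅, X ∖ U = {golf, hotel, india} — both open, so U is clopen.
  U = {golf, hotel, india}, X ∖ U = ∅ — both open, so U is clopen.
Only trivial clopens (∅ and X) exist, so (X, τ) is connected.
Compute connected components by grouping points that agree on all clopens:
  component: {golf, hotel, india}


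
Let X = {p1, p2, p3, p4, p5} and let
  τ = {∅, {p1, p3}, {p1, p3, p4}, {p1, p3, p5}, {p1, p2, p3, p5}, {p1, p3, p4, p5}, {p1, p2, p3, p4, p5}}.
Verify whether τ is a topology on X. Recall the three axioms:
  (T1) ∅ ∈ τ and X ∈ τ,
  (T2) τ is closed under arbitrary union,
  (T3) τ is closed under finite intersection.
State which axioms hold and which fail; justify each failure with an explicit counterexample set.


τ IS a topology on X.

Axiom (T1): ∅ ∈ τ? Yes; X ∈ τ? Yes.
Axiom (T2/T3): check pairwise unions and intersections of members of τ.
All pairwise intersections and unions checked — each lies in τ. Therefore τ satisfies (T1), (T2), (T3): it IS a topology on X.


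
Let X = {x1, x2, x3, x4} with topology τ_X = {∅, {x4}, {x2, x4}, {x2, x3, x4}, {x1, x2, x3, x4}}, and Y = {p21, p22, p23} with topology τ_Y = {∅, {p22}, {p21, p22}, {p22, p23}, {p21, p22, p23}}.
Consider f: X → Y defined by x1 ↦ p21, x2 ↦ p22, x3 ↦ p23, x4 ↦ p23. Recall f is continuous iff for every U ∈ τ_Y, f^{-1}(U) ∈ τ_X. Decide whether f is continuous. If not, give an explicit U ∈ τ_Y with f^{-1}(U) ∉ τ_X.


f is NOT continuous.

Compute f^{-1}(U) for each U ∈ τ_Y:
  U = ∅: f^{-1}(U) = ∅ ∈ τ_X ✓.
  U = {p22}: f^{-1}(U) = {x2} ∉ τ_X ✗.
  U = {p21, p22}: f^{-1}(U) = {x1, x2} ∉ τ_X ✗.
  U = {p22, p23}: f^{-1}(U) = {x2, x3, x4} ∈ τ_X ✓.
  U = {p21, p22, p23}: f^{-1}(U) = {x1, x2, x3, x4} ∈ τ_X ✓.
Found U = {p22} with f^{-1}(U) = {x2} not in τ_X. Therefore f is NOT continuous.


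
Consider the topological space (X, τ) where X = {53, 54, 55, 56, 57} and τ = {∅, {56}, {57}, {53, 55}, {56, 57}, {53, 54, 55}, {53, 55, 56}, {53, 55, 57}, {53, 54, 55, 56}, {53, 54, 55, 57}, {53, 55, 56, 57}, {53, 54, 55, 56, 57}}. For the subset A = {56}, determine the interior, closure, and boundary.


int(A) = {56}, cl(A) = {56}, ∂A = ∅.

Closed sets in (X, τ) are complements of opens:
  closed(X, τ) = {∅, {54}, {56}, {57}, {54, 56}, {54, 57}, {56, 57}, {53, 54, 55}, {54, 56, 57}, {53, 54, 55, 56}, {53, 54, 55, 57}, {53, 54, 55, 56, 57}}.
int(A) = ⋃ {U ∈ τ : U ⊆ A}. Opens contained in A: ∅, {56}.
Taking the union of these: int(A) = {56}.
cl(A) = ⋂ {C closed : A ⊆ C}. Closed sets containing A: {56}, {54, 56}, {56, 57}, {54, 56, 57}, {53, 54, 55, 56}, {53, 54, 55, 56, 57}.
Intersecting these: cl(A) = {56}.
∂A = cl(A) ∖ int(A) = {56} ∖ {56} = ∅.


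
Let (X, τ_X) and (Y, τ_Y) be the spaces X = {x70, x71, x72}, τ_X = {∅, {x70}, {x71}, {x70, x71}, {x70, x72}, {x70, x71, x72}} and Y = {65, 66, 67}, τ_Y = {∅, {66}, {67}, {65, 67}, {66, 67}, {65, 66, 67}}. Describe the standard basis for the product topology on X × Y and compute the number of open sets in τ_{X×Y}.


Basis B = {∅ × ∅, {x70} × {66}, {x70} × {67}, {x71} × {66}, {x71} × {67}, {x70} × {65, 67}, {x70} × {66, 67}, {x70, x71} × {66}, {x70, x72} × {66}, {x70, x71} × {67}, {x70, x72} × {67}, {x71} × {65, 67}, {x71} × {66, 67}, {x70} × {65, 66, 67}, {x70, x71, x72} × {66}, {x70, x71, x72} × {67}, {x71} × {65, 66, 67}, {x70, x71} × {65, 67}, {x70, x72} × {65, 67}, {x70, x71} × {66, 67}, {x70, x72} × {66, 67}, {x70, x71} × {65, 66, 67}, {x70, x72} × {65, 66, 67}, {x70, x71, x72} × {65, 67}, {x70, x71, x72} × {66, 67}, {x70, x71, x72} × {65, 66, 67}}; |τ_{X×Y}| = 108.

Enumerate products U × V with U ∈ τ_X, V ∈ τ_Y (deduplicated):
  ∅ × ∅ = {} (∅)
  {x70} × {66} = {(x70,66)}
  {x70} × {67} = {(x70,67)}
  {x71} × {66} = {(x71,66)}
  {x71} × {67} = {(x71,67)}
  {x70} × {65, 67} = {(x70,65), (x70,67)}
  {x70} × {66, 67} = {(x70,66), (x70,67)}
  {x70, x71} × {66} = {(x70,66), (x71,66)}
  {x70, x72} × {66} = {(x70,66), (x72,66)}
  {x70, x71} × {67} = {(x70,67), (x71,67)}
  {x70, x72} × {67} = {(x70,67), (x72,67)}
  {x71} × {65, 67} = {(x71,65), (x71,67)}
  {x71} × {66, 67} = {(x71,66), (x71,67)}
  {x70} × {65, 66, 67} = {(x70,65), (x70,66), (x70,67)}
  {x70, x71, x72} × {66} = {(x70,66), (x71,66), (x72,66)}
  {x70, x71, x72} × {67} = {(x70,67), (x71,67), (x72,67)}
  {x71} × {65, 66, 67} = {(x71,65), (x71,66), (x71,67)}
  {x70, x71} × {65, 67} = {(x70,65), (x70,67), (x71,65), (x71,67)}
  {x70, x72} × {65, 67} = {(x70,65), (x70,67), (x72,65), (x72,67)}
  {x70, x71} × {66, 67} = {(x70,66), (x70,67), (x71,66), (x71,67)}
  {x70, x72} × {66, 67} = {(x70,66), (x70,67), (x72,66), (x72,67)}
  {x70, x71} × {65, 66, 67} = {(x70,65), (x70,66), (x70,67), (x71,65), (x71,66), (x71,67)}
  {x70, x72} × {65, 66, 67} = {(x70,65), (x70,66), (x70,67), (x72,65), (x72,66), (x72,67)}
  {x70, x71, x72} × {65, 67} = {(x70,65), (x70,67), (x71,65), (x71,67), (x72,65), (x72,67)}
  {x70, x71, x72} × {66, 67} = {(x70,66), (x70,67), (x71,66), (x71,67), (x72,66), (x72,67)}
  {x70, x71, x72} × {65, 66, 67} = {(x70,65), (x70,66), (x70,67), (x71,65), (x71,66), (x71,67), (x72,65), (x72,66), (x72,67)}
These 26 distinct sets form the basis B.
Close under arbitrary unions to get τ_{X×Y}; counting gives |τ_{X×Y}| = 108.


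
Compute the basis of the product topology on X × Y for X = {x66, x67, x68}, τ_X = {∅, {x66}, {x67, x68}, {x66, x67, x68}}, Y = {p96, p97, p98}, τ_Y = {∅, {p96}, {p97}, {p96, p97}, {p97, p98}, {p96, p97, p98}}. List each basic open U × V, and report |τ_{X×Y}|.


Basis B = {∅ × ∅, {x66} × {p96}, {x66} × {p97}, {x66} × {p96, p97}, {x66} × {p97, p98}, {x67, x68} × {p96}, {x67, x68} × {p97}, {x66} × {p96, p97, p98}, {x66, x67, x68} × {p96}, {x66, x67, x68} × {p97}, {x67, x68} × {p96, p97}, {x67, x68} × {p97, p98}, {x66, x67, x68} × {p96, p97}, {x66, x67, x68} × {p97, p98}, {x67, x68} × {p96, p97, p98}, {x66, x67, x68} × {p96, p97, p98}}; |τ_{X×Y}| = 36.

Enumerate products U × V with U ∈ τ_X, V ∈ τ_Y (deduplicated):
  ∅ × ∅ = {} (∅)
  {x66} × {p96} = {(x66,p96)}
  {x66} × {p97} = {(x66,p97)}
  {x66} × {p96, p97} = {(x66,p96), (x66,p97)}
  {x66} × {p97, p98} = {(x66,p97), (x66,p98)}
  {x67, x68} × {p96} = {(x67,p96), (x68,p96)}
  {x67, x68} × {p97} = {(x67,p97), (x68,p97)}
  {x66} × {p96, p97, p98} = {(x66,p96), (x66,p97), (x66,p98)}
  {x66, x67, x68} × {p96} = {(x66,p96), (x67,p96), (x68,p96)}
  {x66, x67, x68} × {p97} = {(x66,p97), (x67,p97), (x68,p97)}
  {x67, x68} × {p96, p97} = {(x67,p96), (x67,p97), (x68,p96), (x68,p97)}
  {x67, x68} × {p97, p98} = {(x67,p97), (x67,p98), (x68,p97), (x68,p98)}
  {x66, x67, x68} × {p96, p97} = {(x66,p96), (x66,p97), (x67,p96), (x67,p97), (x68,p96), (x68,p97)}
  {x66, x67, x68} × {p97, p98} = {(x66,p97), (x66,p98), (x67,p97), (x67,p98), (x68,p97), (x68,p98)}
  {x67, x68} × {p96, p97, p98} = {(x67,p96), (x67,p97), (x67,p98), (x68,p96), (x68,p97), (x68,p98)}
  {x66, x67, x68} × {p96, p97, p98} = {(x66,p96), (x66,p97), (x66,p98), (x67,p96), (x67,p97), (x67,p98), (x68,p96), (x68,p97), (x68,p98)}
These 16 distinct sets form the basis B.
Close under arbitrary unions to get τ_{X×Y}; counting gives |τ_{X×Y}| = 36.


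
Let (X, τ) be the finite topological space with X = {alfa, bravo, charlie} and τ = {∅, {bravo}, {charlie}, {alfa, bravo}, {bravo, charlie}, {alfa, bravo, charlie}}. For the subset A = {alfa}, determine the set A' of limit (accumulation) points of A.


A' = ∅

For each x ∈ X, list the open sets U ∈ τ with x ∈ U, then check whether U ∩ (A ∖ {x}) ≠ ∅ for every such U.
  x = alfa: open {alfa, bravo} ∋ x has {alfa, bravo} ∩ (A ∖ {alfa}) = ∅, so x is NOT a limit point.
  x = bravo: open {bravo} ∋ x has {bravo} ∩ (A ∖ {bravo}) = ∅, so x is NOT a limit point.
  x = charlie: open {charlie} ∋ x has {charlie} ∩ (A ∖ {charlie}) = ∅, so x is NOT a limit point.
Collecting: A' = ∅.


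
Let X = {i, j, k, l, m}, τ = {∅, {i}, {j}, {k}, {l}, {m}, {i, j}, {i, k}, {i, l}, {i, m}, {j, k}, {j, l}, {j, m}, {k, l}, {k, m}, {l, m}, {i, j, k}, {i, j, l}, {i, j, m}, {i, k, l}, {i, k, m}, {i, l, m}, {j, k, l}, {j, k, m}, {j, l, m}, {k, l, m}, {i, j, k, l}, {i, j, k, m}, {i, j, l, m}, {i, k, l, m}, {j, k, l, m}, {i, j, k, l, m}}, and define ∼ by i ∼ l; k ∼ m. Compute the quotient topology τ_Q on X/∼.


X/∼ = {[i=l], [j], [k=m]}; |τ_Q| = 8.

Equivalence classes: [i=l], [j], [k=m].
Quotient map π: X → X/∼ sends i ↦ [i=l], j ↦ [j], k ↦ [k=m], l ↦ [i=l], m ↦ [k=m].
For each subset V ⊆ X/∼, compute π^{-1}(V) ⊆ X and check whether π^{-1}(V) ∈ τ. V is open in τ_Q iff π^{-1}(V) ∈ τ.
  V = {}: π^{-1}(V) = ∅ ∈ τ ✓.
  V = {[i=l]}: π^{-1}(V) = {i, l} ∈ τ ✓.
  V = {[j]}: π^{-1}(V) = {j} ∈ τ ✓.
  V = {[i=l], [j]}: π^{-1}(V) = {i, j, l} ∈ τ ✓.
  V = {[k=m]}: π^{-1}(V) = {k, m} ∈ τ ✓.
  V = {[i=l], [k=m]}: π^{-1}(V) = {i, k, l, m} ∈ τ ✓.
  V = {[j], [k=m]}: π^{-1}(V) = {j, k, m} ∈ τ ✓.
  V = {[i=l], [j], [k=m]}: π^{-1}(V) = {i, j, k, l, m} ∈ τ ✓.
Open sets in the quotient: τ_Q = {{}, {[i=l]}, {[j]}, {[i=l], [j]}, {[k=m]}, {[i=l], [k=m]}, {[j], [k=m]}, {[i=l], [j], [k=m]}} (8 elements).


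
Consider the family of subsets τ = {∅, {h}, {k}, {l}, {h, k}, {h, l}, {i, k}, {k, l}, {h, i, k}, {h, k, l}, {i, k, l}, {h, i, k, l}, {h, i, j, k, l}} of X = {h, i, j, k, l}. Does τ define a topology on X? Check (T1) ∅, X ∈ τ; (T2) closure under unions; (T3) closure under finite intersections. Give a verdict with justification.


τ IS a topology on X.

Axiom (T1): ∅ ∈ τ? Yes; X ∈ τ? Yes.
Axiom (T2/T3): check pairwise unions and intersections of members of τ.
All pairwise intersections and unions checked — each lies in τ. Therefore τ satisfies (T1), (T2), (T3): it IS a topology on X.


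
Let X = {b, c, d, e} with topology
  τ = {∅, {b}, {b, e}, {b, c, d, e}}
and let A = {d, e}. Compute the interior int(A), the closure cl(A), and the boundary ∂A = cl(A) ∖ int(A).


int(A) = ∅, cl(A) = {c, d, e}, ∂A = {c, d, e}.

Closed sets in (X, τ) are complements of opens:
  closed(X, τ) = {∅, {c, d}, {c, d, e}, {b, c, d, e}}.
int(A) = ⋃ {U ∈ τ : U ⊆ A}. Opens contained in A: ∅.
Taking the union of these: int(A) = ∅.
cl(A) = ⋂ {C closed : A ⊆ C}. Closed sets containing A: {c, d, e}, {b, c, d, e}.
Intersecting these: cl(A) = {c, d, e}.
∂A = cl(A) ∖ int(A) = {c, d, e} ∖ ∅ = {c, d, e}.


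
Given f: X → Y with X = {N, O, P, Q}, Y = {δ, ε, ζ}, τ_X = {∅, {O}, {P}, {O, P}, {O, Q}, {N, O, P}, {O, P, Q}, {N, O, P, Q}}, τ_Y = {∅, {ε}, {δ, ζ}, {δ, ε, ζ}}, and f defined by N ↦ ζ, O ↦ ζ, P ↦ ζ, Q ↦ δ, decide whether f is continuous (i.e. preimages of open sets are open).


f IS continuous.

Compute f^{-1}(U) for each U ∈ τ_Y:
  U = ∅: f^{-1}(U) = ∅ ∈ τ_X ✓.
  U = {ε}: f^{-1}(U) = ∅ ∈ τ_X ✓.
  U = {δ, ζ}: f^{-1}(U) = {N, O, P, Q} ∈ τ_X ✓.
  U = {δ, ε, ζ}: f^{-1}(U) = {N, O, P, Q} ∈ τ_X ✓.
Every preimage lies in τ_X, so f IS continuous.


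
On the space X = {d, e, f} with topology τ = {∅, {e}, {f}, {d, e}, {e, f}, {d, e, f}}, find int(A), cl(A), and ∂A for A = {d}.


int(A) = ∅, cl(A) = {d}, ∂A = {d}.

Closed sets in (X, τ) are complements of opens:
  closed(X, τ) = {∅, {d}, {f}, {d, e}, {d, f}, {d, e, f}}.
int(A) = ⋃ {U ∈ τ : U ⊆ A}. Opens contained in A: ∅.
Taking the union of these: int(A) = ∅.
cl(A) = ⋂ {C closed : A ⊆ C}. Closed sets containing A: {d}, {d, e}, {d, f}, {d, e, f}.
Intersecting these: cl(A) = {d}.
∂A = cl(A) ∖ int(A) = {d} ∖ ∅ = {d}.


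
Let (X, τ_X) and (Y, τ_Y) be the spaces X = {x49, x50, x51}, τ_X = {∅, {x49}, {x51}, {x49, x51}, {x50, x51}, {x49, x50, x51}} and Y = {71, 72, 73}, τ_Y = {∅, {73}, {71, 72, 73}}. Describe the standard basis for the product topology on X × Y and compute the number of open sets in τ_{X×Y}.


Basis B = {∅ × ∅, {x49} × {73}, {x51} × {73}, {x49, x51} × {73}, {x50, x51} × {73}, {x49} × {71, 72, 73}, {x49, x50, x51} × {73}, {x51} × {71, 72, 73}, {x49, x51} × {71, 72, 73}, {x50, x51} × {71, 72, 73}, {x49, x50, x51} × {71, 72, 73}}; |τ_{X×Y}| = 18.

Enumerate products U × V with U ∈ τ_X, V ∈ τ_Y (deduplicated):
  ∅ × ∅ = {} (∅)
  {x49} × {73} = {(x49,73)}
  {x51} × {73} = {(x51,73)}
  {x49, x51} × {73} = {(x49,73), (x51,73)}
  {x50, x51} × {73} = {(x50,73), (x51,73)}
  {x49} × {71, 72, 73} = {(x49,71), (x49,72), (x49,73)}
  {x49, x50, x51} × {73} = {(x49,73), (x50,73), (x51,73)}
  {x51} × {71, 72, 73} = {(x51,71), (x51,72), (x51,73)}
  {x49, x51} × {71, 72, 73} = {(x49,71), (x49,72), (x49,73), (x51,71), (x51,72), (x51,73)}
  {x50, x51} × {71, 72, 73} = {(x50,71), (x50,72), (x50,73), (x51,71), (x51,72), (x51,73)}
  {x49, x50, x51} × {71, 72, 73} = {(x49,71), (x49,72), (x49,73), (x50,71), (x50,72), (x50,73), (x51,71), (x51,72), (x51,73)}
These 11 distinct sets form the basis B.
Close under arbitrary unions to get τ_{X×Y}; counting gives |τ_{X×Y}| = 18.


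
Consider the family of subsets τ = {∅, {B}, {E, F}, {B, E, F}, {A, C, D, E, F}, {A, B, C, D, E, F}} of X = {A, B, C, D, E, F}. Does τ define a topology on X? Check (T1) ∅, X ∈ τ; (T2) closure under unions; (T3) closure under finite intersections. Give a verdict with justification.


τ IS a topology on X.

Axiom (T1): ∅ ∈ τ? Yes; X ∈ τ? Yes.
Axiom (T2/T3): check pairwise unions and intersections of members of τ.
All pairwise intersections and unions checked — each lies in τ. Therefore τ satisfies (T1), (T2), (T3): it IS a topology on X.


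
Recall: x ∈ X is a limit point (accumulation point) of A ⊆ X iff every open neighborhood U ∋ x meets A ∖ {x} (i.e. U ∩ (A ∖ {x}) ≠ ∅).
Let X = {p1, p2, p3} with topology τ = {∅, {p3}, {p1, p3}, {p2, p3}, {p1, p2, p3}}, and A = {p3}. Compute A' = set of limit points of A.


A' = {p1, p2}

For each x ∈ X, list the open sets U ∈ τ with x ∈ U, then check whether U ∩ (A ∖ {x}) ≠ ∅ for every such U.
  x = p1: opens ∋ x are {p1, p3}, {p1, p2, p3}; each meets A ∖ {p1}, so x IS a limit point.
  x = p2: opens ∋ x are {p2, p3}, {p1, p2, p3}; each meets A ∖ {p2}, so x IS a limit point.
  x = p3: open {p3} ∋ x has {p3} ∩ (A ∖ {p3}) = ∅, so x is NOT a limit point.
Collecting: A' = {p1, p2}.


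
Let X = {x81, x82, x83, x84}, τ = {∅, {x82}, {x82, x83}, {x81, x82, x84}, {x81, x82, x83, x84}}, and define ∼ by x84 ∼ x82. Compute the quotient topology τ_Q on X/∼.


X/∼ = {[x81], [x82=x84], [x83]}; |τ_Q| = 3.

Equivalence classes: [x81], [x82=x84], [x83].
Quotient map π: X → X/∼ sends x81 ↦ [x81], x82 ↦ [x82=x84], x83 ↦ [x83], x84 ↦ [x82=x84].
For each subset V ⊆ X/∼, compute π^{-1}(V) ⊆ X and check whether π^{-1}(V) ∈ τ. V is open in τ_Q iff π^{-1}(V) ∈ τ.
  V = {}: π^{-1}(V) = ∅ ∈ τ ✓.
  V = {[x81]}: π^{-1}(V) = {x81} ∉ τ ✗.
  V = {[x82=x84]}: π^{-1}(V) = {x82, x84} ∉ τ ✗.
  V = {[x81], [x82=x84]}: π^{-1}(V) = {x81, x82, x84} ∈ τ ✓.
  V = {[x83]}: π^{-1}(V) = {x83} ∉ τ ✗.
  V = {[x81], [x83]}: π^{-1}(V) = {x81, x83} ∉ τ ✗.
  V = {[x82=x84], [x83]}: π^{-1}(V) = {x82, x83, x84} ∉ τ ✗.
  V = {[x81], [x82=x84], [x83]}: π^{-1}(V) = {x81, x82, x83, x84} ∈ τ ✓.
Open sets in the quotient: τ_Q = {{}, {[x81], [x82=x84]}, {[x81], [x82=x84], [x83]}} (3 elements).


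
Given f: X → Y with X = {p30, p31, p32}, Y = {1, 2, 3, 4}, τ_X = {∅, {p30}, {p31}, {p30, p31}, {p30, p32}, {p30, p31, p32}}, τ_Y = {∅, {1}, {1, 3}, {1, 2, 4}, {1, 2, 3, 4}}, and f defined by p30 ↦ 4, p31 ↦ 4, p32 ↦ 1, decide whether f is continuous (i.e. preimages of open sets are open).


f is NOT continuous.

Compute f^{-1}(U) for each U ∈ τ_Y:
  U = ∅: f^{-1}(U) = ∅ ∈ τ_X ✓.
  U = {1}: f^{-1}(U) = {p32} ∉ τ_X ✗.
  U = {1, 3}: f^{-1}(U) = {p32} ∉ τ_X ✗.
  U = {1, 2, 4}: f^{-1}(U) = {p30, p31, p32} ∈ τ_X ✓.
  U = {1, 2, 3, 4}: f^{-1}(U) = {p30, p31, p32} ∈ τ_X ✓.
Found U = {1} with f^{-1}(U) = {p32} not in τ_X. Therefore f is NOT continuous.


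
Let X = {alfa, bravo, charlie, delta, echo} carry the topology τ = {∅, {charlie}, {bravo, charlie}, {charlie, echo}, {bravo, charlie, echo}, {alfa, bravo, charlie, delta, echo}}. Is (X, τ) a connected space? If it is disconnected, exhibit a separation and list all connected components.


(X, τ) is connected.

Find clopen sets (U ∈ τ with X ∖ U ∈ τ):
  U = ∅, X ∖ U = {alfa, bravo, charlie, delta, echo} — both open, so U is clopen.
  U = {alfa, bravo, charlie, delta, echo}, X ∖ U = ∅ — both open, so U is clopen.
Only trivial clopens (∅ and X) exist, so (X, τ) is connected.
Compute connected components by grouping points that agree on all clopens:
  component: {alfa, bravo, charlie, delta, echo}


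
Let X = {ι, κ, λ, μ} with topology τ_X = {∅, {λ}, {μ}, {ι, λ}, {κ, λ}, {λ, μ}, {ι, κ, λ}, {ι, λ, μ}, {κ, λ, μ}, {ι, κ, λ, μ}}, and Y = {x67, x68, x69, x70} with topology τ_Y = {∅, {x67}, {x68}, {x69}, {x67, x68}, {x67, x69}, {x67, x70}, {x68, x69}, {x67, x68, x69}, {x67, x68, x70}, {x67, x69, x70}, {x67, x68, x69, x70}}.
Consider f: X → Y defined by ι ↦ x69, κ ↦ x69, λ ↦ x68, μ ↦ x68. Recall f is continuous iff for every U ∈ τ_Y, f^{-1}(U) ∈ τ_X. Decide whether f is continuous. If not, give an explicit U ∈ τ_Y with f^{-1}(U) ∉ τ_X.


f is NOT continuous.

Compute f^{-1}(U) for each U ∈ τ_Y:
  U = ∅: f^{-1}(U) = ∅ ∈ τ_X ✓.
  U = {x67}: f^{-1}(U) = ∅ ∈ τ_X ✓.
  U = {x68}: f^{-1}(U) = {λ, μ} ∈ τ_X ✓.
  U = {x69}: f^{-1}(U) = {ι, κ} ∉ τ_X ✗.
  U = {x67, x68}: f^{-1}(U) = {λ, μ} ∈ τ_X ✓.
  U = {x67, x69}: f^{-1}(U) = {ι, κ} ∉ τ_X ✗.
  U = {x67, x70}: f^{-1}(U) = ∅ ∈ τ_X ✓.
  U = {x68, x69}: f^{-1}(U) = {ι, κ, λ, μ} ∈ τ_X ✓.
  U = {x67, x68, x69}: f^{-1}(U) = {ι, κ, λ, μ} ∈ τ_X ✓.
  U = {x67, x68, x70}: f^{-1}(U) = {λ, μ} ∈ τ_X ✓.
  U = {x67, x69, x70}: f^{-1}(U) = {ι, κ} ∉ τ_X ✗.
  U = {x67, x68, x69, x70}: f^{-1}(U) = {ι, κ, λ, μ} ∈ τ_X ✓.
Found U = {x69} with f^{-1}(U) = {ι, κ} not in τ_X. Therefore f is NOT continuous.


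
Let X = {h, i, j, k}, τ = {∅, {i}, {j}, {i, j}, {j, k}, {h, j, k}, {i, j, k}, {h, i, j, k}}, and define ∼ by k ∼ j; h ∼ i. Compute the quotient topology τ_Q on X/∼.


X/∼ = {[h=i], [j=k]}; |τ_Q| = 3.

Equivalence classes: [h=i], [j=k].
Quotient map π: X → X/∼ sends h ↦ [h=i], i ↦ [h=i], j ↦ [j=k], k ↦ [j=k].
For each subset V ⊆ X/∼, compute π^{-1}(V) ⊆ X and check whether π^{-1}(V) ∈ τ. V is open in τ_Q iff π^{-1}(V) ∈ τ.
  V = {}: π^{-1}(V) = ∅ ∈ τ ✓.
  V = {[h=i]}: π^{-1}(V) = {h, i} ∉ τ ✗.
  V = {[j=k]}: π^{-1}(V) = {j, k} ∈ τ ✓.
  V = {[h=i], [j=k]}: π^{-1}(V) = {h, i, j, k} ∈ τ ✓.
Open sets in the quotient: τ_Q = {{}, {[j=k]}, {[h=i], [j=k]}} (3 elements).


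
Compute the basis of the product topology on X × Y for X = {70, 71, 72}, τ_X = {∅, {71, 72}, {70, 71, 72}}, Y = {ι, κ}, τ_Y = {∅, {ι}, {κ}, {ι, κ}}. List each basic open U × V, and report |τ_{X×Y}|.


Basis B = {∅ × ∅, {71, 72} × {ι}, {71, 72} × {κ}, {70, 71, 72} × {ι}, {70, 71, 72} × {κ}, {71, 72} × {ι, κ}, {70, 71, 72} × {ι, κ}}; |τ_{X×Y}| = 9.

Enumerate products U × V with U ∈ τ_X, V ∈ τ_Y (deduplicated):
  ∅ × ∅ = {} (∅)
  {71, 72} × {ι} = {(71,ι), (72,ι)}
  {71, 72} × {κ} = {(71,κ), (72,κ)}
  {70, 71, 72} × {ι} = {(70,ι), (71,ι), (72,ι)}
  {70, 71, 72} × {κ} = {(70,κ), (71,κ), (72,κ)}
  {71, 72} × {ι, κ} = {(71,ι), (71,κ), (72,ι), (72,κ)}
  {70, 71, 72} × {ι, κ} = {(70,ι), (70,κ), (71,ι), (71,κ), (72,ι), (72,κ)}
These 7 distinct sets form the basis B.
Close under arbitrary unions to get τ_{X×Y}; counting gives |τ_{X×Y}| = 9.


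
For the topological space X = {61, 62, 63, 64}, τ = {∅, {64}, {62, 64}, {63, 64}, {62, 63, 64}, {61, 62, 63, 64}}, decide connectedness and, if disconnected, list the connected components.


(X, τ) is connected.

Find clopen sets (U ∈ τ with X ∖ U ∈ τ):
  U = ∅, X ∖ U = {61, 62, 63, 64} — both open, so U is clopen.
  U = {61, 62, 63, 64}, X ∖ U = ∅ — both open, so U is clopen.
Only trivial clopens (∅ and X) exist, so (X, τ) is connected.
Compute connected components by grouping points that agree on all clopens:
  component: {61, 62, 63, 64}


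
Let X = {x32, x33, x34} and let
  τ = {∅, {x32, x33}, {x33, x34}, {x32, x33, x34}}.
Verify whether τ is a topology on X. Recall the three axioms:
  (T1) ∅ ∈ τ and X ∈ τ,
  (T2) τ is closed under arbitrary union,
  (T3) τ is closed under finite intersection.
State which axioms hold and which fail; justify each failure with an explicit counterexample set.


τ is NOT a topology on X.

Axiom (T1): ∅ ∈ τ? Yes; X ∈ τ? Yes.
Axiom (T2/T3): check pairwise unions and intersections of members of τ.
Counterexample for (T3): {x32, x33} ∩ {x33, x34} = {x33} ∉ τ. Therefore τ is NOT a topology.


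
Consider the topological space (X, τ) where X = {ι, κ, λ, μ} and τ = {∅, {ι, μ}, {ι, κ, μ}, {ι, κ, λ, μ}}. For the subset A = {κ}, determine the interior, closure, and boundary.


int(A) = ∅, cl(A) = {κ, λ}, ∂A = {κ, λ}.

Closed sets in (X, τ) are complements of opens:
  closed(X, τ) = {∅, {λ}, {κ, λ}, {ι, κ, λ, μ}}.
int(A) = ⋃ {U ∈ τ : U ⊆ A}. Opens contained in A: ∅.
Taking the union of these: int(A) = ∅.
cl(A) = ⋂ {C closed : A ⊆ C}. Closed sets containing A: {κ, λ}, {ι, κ, λ, μ}.
Intersecting these: cl(A) = {κ, λ}.
∂A = cl(A) ∖ int(A) = {κ, λ} ∖ ∅ = {κ, λ}.


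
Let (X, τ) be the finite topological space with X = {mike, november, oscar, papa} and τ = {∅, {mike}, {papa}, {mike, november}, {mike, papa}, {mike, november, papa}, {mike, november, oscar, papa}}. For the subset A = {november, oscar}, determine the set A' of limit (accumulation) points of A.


A' = {oscar}

For each x ∈ X, list the open sets U ∈ τ with x ∈ U, then check whether U ∩ (A ∖ {x}) ≠ ∅ for every such U.
  x = mike: open {mike} ∋ x has {mike} ∩ (A ∖ {mike}) = ∅, so x is NOT a limit point.
  x = november: open {mike, november} ∋ x has {mike, november} ∩ (A ∖ {november}) = ∅, so x is NOT a limit point.
  x = oscar: opens ∋ x are {mike, november, oscar, papa}; each meets A ∖ {oscar}, so x IS a limit point.
  x = papa: open {papa} ∋ x has {papa} ∩ (A ∖ {papa}) = ∅, so x is NOT a limit point.
Collecting: A' = {oscar}.


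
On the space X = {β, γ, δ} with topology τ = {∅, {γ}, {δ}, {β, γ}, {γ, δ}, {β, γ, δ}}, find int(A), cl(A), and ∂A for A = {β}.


int(A) = ∅, cl(A) = {β}, ∂A = {β}.

Closed sets in (X, τ) are complements of opens:
  closed(X, τ) = {∅, {β}, {δ}, {β, γ}, {β, δ}, {β, γ, δ}}.
int(A) = ⋃ {U ∈ τ : U ⊆ A}. Opens contained in A: ∅.
Taking the union of these: int(A) = ∅.
cl(A) = ⋂ {C closed : A ⊆ C}. Closed sets containing A: {β}, {β, γ}, {β, δ}, {β, γ, δ}.
Intersecting these: cl(A) = {β}.
∂A = cl(A) ∖ int(A) = {β} ∖ ∅ = {β}.


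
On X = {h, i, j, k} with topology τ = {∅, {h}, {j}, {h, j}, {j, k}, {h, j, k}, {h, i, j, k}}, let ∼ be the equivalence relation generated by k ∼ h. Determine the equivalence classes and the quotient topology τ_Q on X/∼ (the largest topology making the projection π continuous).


X/∼ = {[h=k], [i], [j]}; |τ_Q| = 4.

Equivalence classes: [h=k], [i], [j].
Quotient map π: X → X/∼ sends h ↦ [h=k], i ↦ [i], j ↦ [j], k ↦ [h=k].
For each subset V ⊆ X/∼, compute π^{-1}(V) ⊆ X and check whether π^{-1}(V) ∈ τ. V is open in τ_Q iff π^{-1}(V) ∈ τ.
  V = {}: π^{-1}(V) = ∅ ∈ τ ✓.
  V = {[h=k]}: π^{-1}(V) = {h, k} ∉ τ ✗.
  V = {[i]}: π^{-1}(V) = {i} ∉ τ ✗.
  V = {[h=k], [i]}: π^{-1}(V) = {h, i, k} ∉ τ ✗.
  V = {[j]}: π^{-1}(V) = {j} ∈ τ ✓.
  V = {[h=k], [j]}: π^{-1}(V) = {h, j, k} ∈ τ ✓.
  V = {[i], [j]}: π^{-1}(V) = {i, j} ∉ τ ✗.
  V = {[h=k], [i], [j]}: π^{-1}(V) = {h, i, j, k} ∈ τ ✓.
Open sets in the quotient: τ_Q = {{}, {[j]}, {[h=k], [j]}, {[h=k], [i], [j]}} (4 elements).


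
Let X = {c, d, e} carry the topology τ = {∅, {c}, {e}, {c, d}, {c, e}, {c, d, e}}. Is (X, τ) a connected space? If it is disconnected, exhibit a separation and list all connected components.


(X, τ) is disconnected; components = [{e}, {c, d}].

Find clopen sets (U ∈ τ with X ∖ U ∈ τ):
  U = ∅, X ∖ U = {c, d, e} — both open, so U is clopen.
  U = {e}, X ∖ U = {c, d} — both open, so U is clopen.
  U = {c, d}, X ∖ U = {e} — both open, so U is clopen.
  U = {c, d, e}, X ∖ U = ∅ — both open, so U is clopen.
Nontrivial clopen(s) exist: e.g. {c, d}. So (X, τ) is disconnected.
Compute connected components by grouping points that agree on all clopens:
  component: {e}
  component: {c, d}


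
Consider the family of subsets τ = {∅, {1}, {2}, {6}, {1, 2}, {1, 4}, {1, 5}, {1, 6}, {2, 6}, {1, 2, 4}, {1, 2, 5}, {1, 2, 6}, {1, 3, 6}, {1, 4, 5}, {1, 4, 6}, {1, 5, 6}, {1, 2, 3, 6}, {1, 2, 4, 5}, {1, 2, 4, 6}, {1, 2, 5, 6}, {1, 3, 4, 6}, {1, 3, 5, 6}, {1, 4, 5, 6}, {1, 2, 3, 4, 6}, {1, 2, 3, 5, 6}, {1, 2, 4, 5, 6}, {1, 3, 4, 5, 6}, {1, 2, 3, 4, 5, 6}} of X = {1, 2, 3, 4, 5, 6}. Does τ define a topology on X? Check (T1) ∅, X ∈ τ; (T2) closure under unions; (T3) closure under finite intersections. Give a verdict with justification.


τ IS a topology on X.

Axiom (T1): ∅ ∈ τ? Yes; X ∈ τ? Yes.
Axiom (T2/T3): check pairwise unions and intersections of members of τ.
All pairwise intersections and unions checked — each lies in τ. Therefore τ satisfies (T1), (T2), (T3): it IS a topology on X.


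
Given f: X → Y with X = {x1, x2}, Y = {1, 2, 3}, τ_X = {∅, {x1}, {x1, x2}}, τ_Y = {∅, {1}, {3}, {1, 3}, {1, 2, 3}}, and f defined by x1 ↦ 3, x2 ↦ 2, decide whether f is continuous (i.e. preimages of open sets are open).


f IS continuous.

Compute f^{-1}(U) for each U ∈ τ_Y:
  U = ∅: f^{-1}(U) = ∅ ∈ τ_X ✓.
  U = {1}: f^{-1}(U) = ∅ ∈ τ_X ✓.
  U = {3}: f^{-1}(U) = {x1} ∈ τ_X ✓.
  U = {1, 3}: f^{-1}(U) = {x1} ∈ τ_X ✓.
  U = {1, 2, 3}: f^{-1}(U) = {x1, x2} ∈ τ_X ✓.
Every preimage lies in τ_X, so f IS continuous.


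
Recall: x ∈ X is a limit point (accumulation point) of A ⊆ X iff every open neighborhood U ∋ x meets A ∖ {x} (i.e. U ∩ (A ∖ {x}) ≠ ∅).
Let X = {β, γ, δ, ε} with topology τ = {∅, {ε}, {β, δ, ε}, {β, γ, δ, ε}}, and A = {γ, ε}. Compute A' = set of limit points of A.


A' = {β, γ, δ}

For each x ∈ X, list the open sets U ∈ τ with x ∈ U, then check whether U ∩ (A ∖ {x}) ≠ ∅ for every such U.
  x = β: opens ∋ x are {β, δ, ε}, {β, γ, δ, ε}; each meets A ∖ {β}, so x IS a limit point.
  x = γ: opens ∋ x are {β, γ, δ, ε}; each meets A ∖ {γ}, so x IS a limit point.
  x = δ: opens ∋ x are {β, δ, ε}, {β, γ, δ, ε}; each meets A ∖ {δ}, so x IS a limit point.
  x = ε: open {ε} ∋ x has {ε} ∩ (A ∖ {ε}) = ∅, so x is NOT a limit point.
Collecting: A' = {β, γ, δ}.


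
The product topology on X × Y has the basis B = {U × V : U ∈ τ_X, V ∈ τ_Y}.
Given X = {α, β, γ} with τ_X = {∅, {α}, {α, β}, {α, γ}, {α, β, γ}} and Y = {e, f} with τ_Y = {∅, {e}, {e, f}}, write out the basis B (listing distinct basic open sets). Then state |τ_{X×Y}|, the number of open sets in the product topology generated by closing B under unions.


Basis B = {∅ × ∅, {α} × {e}, {α} × {e, f}, {α, β} × {e}, {α, γ} × {e}, {α, β, γ} × {e}, {α, β} × {e, f}, {α, γ} × {e, f}, {α, β, γ} × {e, f}}; |τ_{X×Y}| = 14.

Enumerate products U × V with U ∈ τ_X, V ∈ τ_Y (deduplicated):
  ∅ × ∅ = {} (∅)
  {α} × {e} = {(α,e)}
  {α} × {e, f} = {(α,e), (α,f)}
  {α, β} × {e} = {(α,e), (β,e)}
  {α, γ} × {e} = {(α,e), (γ,e)}
  {α, β, γ} × {e} = {(α,e), (β,e), (γ,e)}
  {α, β} × {e, f} = {(α,e), (α,f), (β,e), (β,f)}
  {α, γ} × {e, f} = {(α,e), (α,f), (γ,e), (γ,f)}
  {α, β, γ} × {e, f} = {(α,e), (α,f), (β,e), (β,f), (γ,e), (γ,f)}
These 9 distinct sets form the basis B.
Close under arbitrary unions to get τ_{X×Y}; counting gives |τ_{X×Y}| = 14.


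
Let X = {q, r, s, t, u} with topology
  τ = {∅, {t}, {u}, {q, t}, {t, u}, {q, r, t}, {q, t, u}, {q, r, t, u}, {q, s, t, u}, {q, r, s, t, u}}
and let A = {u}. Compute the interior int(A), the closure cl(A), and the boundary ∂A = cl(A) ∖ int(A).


int(A) = {u}, cl(A) = {s, u}, ∂A = {s}.

Closed sets in (X, τ) are complements of opens:
  closed(X, τ) = {∅, {r}, {s}, {r, s}, {s, u}, {q, r, s}, {r, s, u}, {q, r, s, t}, {q, r, s, u}, {q, r, s, t, u}}.
int(A) = ⋃ {U ∈ τ : U ⊆ A}. Opens contained in A: ∅, {u}.
Taking the union of these: int(A) = {u}.
cl(A) = ⋂ {C closed : A ⊆ C}. Closed sets containing A: {s, u}, {r, s, u}, {q, r, s, u}, {q, r, s, t, u}.
Intersecting these: cl(A) = {s, u}.
∂A = cl(A) ∖ int(A) = {s, u} ∖ {u} = {s}.


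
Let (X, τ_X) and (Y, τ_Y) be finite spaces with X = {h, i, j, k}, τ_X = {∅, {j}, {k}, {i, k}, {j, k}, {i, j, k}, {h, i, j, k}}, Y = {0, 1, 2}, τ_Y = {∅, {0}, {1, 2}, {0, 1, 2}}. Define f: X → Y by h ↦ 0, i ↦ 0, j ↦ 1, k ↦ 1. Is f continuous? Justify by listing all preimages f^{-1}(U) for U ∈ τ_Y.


f is NOT continuous.

Compute f^{-1}(U) for each U ∈ τ_Y:
  U = ∅: f^{-1}(U) = ∅ ∈ τ_X ✓.
  U = {0}: f^{-1}(U) = {h, i} ∉ τ_X ✗.
  U = {1, 2}: f^{-1}(U) = {j, k} ∈ τ_X ✓.
  U = {0, 1, 2}: f^{-1}(U) = {h, i, j, k} ∈ τ_X ✓.
Found U = {0} with f^{-1}(U) = {h, i} not in τ_X. Therefore f is NOT continuous.


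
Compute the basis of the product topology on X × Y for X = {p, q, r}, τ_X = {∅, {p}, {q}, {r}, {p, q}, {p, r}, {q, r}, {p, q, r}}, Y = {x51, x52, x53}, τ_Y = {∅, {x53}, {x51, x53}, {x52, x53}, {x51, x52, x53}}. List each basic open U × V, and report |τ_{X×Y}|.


Basis B = {∅ × ∅, {p} × {x53}, {q} × {x53}, {r} × {x53}, {p} × {x51, x53}, {p} × {x52, x53}, {p, q} × {x53}, {p, r} × {x53}, {q} × {x51, x53}, {q} × {x52, x53}, {q, r} × {x53}, {r} × {x51, x53}, {r} × {x52, x53}, {p} × {x51, x52, x53}, {p, q, r} × {x53}, {q} × {x51, x52, x53}, {r} × {x51, x52, x53}, {p, q} × {x51, x53}, {p, r} × {x51, x53}, {p, q} × {x52, x53}, {p, r} × {x52, x53}, {q, r} × {x51, x53}, {q, r} × {x52, x53}, {p, q} × {x51, x52, x53}, {p, r} × {x51, x52, x53}, {p, q, r} × {x51, x53}, {p, q, r} × {x52, x53}, {q, r} × {x51, x52, x53}, {p, q, r} × {x51, x52, x53}}; |τ_{X×Y}| = 125.

Enumerate products U × V with U ∈ τ_X, V ∈ τ_Y (deduplicated):
  ∅ × ∅ = {} (∅)
  {p} × {x53} = {(p,x53)}
  {q} × {x53} = {(q,x53)}
  {r} × {x53} = {(r,x53)}
  {p} × {x51, x53} = {(p,x51), (p,x53)}
  {p} × {x52, x53} = {(p,x52), (p,x53)}
  {p, q} × {x53} = {(p,x53), (q,x53)}
  {p, r} × {x53} = {(p,x53), (r,x53)}
  {q} × {x51, x53} = {(q,x51), (q,x53)}
  {q} × {x52, x53} = {(q,x52), (q,x53)}
  {q, r} × {x53} = {(q,x53), (r,x53)}
  {r} × {x51, x53} = {(r,x51), (r,x53)}
  {r} × {x52, x53} = {(r,x52), (r,x53)}
  {p} × {x51, x52, x53} = {(p,x51), (p,x52), (p,x53)}
  {p, q, r} × {x53} = {(p,x53), (q,x53), (r,x53)}
  {q} × {x51, x52, x53} = {(q,x51), (q,x52), (q,x53)}
  {r} × {x51, x52, x53} = {(r,x51), (r,x52), (r,x53)}
  {p, q} × {x51, x53} = {(p,x51), (p,x53), (q,x51), (q,x53)}
  {p, r} × {x51, x53} = {(p,x51), (p,x53), (r,x51), (r,x53)}
  {p, q} × {x52, x53} = {(p,x52), (p,x53), (q,x52), (q,x53)}
  {p, r} × {x52, x53} = {(p,x52), (p,x53), (r,x52), (r,x53)}
  {q, r} × {x51, x53} = {(q,x51), (q,x53), (r,x51), (r,x53)}
  {q, r} × {x52, x53} = {(q,x52), (q,x53), (r,x52), (r,x53)}
  {p, q} × {x51, x52, x53} = {(p,x51), (p,x52), (p,x53), (q,x51), (q,x52), (q,x53)}
  {p, r} × {x51, x52, x53} = {(p,x51), (p,x52), (p,x53), (r,x51), (r,x52), (r,x53)}
  {p, q, r} × {x51, x53} = {(p,x51), (p,x53), (q,x51), (q,x53), (r,x51), (r,x53)}
  {p, q, r} × {x52, x53} = {(p,x52), (p,x53), (q,x52), (q,x53), (r,x52), (r,x53)}
  {q, r} × {x51, x52, x53} = {(q,x51), (q,x52), (q,x53), (r,x51), (r,x52), (r,x53)}
  {p, q, r} × {x51, x52, x53} = {(p,x51), (p,x52), (p,x53), (q,x51), (q,x52), (q,x53), (r,x51), (r,x52), (r,x53)}
These 29 distinct sets form the basis B.
Close under arbitrary unions to get τ_{X×Y}; counting gives |τ_{X×Y}| = 125.
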